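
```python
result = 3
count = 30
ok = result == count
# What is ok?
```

Trace (tracking ok):
result = 3  # -> result = 3
count = 30  # -> count = 30
ok = result == count  # -> ok = False

Answer: False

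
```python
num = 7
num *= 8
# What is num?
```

Answer: 56

Derivation:
Trace (tracking num):
num = 7  # -> num = 7
num *= 8  # -> num = 56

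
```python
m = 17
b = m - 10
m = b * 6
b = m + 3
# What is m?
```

Answer: 42

Derivation:
Trace (tracking m):
m = 17  # -> m = 17
b = m - 10  # -> b = 7
m = b * 6  # -> m = 42
b = m + 3  # -> b = 45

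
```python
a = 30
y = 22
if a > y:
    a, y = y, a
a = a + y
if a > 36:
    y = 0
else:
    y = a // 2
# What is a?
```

Trace (tracking a):
a = 30  # -> a = 30
y = 22  # -> y = 22
if a > y:  # condition is True
    a, y = (y, a)  # -> a = 22, y = 30
a = a + y  # -> a = 52
if a > 36:  # condition is True
    y = 0  # -> y = 0

Answer: 52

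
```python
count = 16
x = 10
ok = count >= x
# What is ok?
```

Answer: True

Derivation:
Trace (tracking ok):
count = 16  # -> count = 16
x = 10  # -> x = 10
ok = count >= x  # -> ok = True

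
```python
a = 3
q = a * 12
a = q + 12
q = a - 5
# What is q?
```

Answer: 43

Derivation:
Trace (tracking q):
a = 3  # -> a = 3
q = a * 12  # -> q = 36
a = q + 12  # -> a = 48
q = a - 5  # -> q = 43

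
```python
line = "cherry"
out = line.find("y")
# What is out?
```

Answer: 5

Derivation:
Trace (tracking out):
line = 'cherry'  # -> line = 'cherry'
out = line.find('y')  # -> out = 5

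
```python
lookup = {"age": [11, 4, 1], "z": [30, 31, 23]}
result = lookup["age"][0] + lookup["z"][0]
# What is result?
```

Answer: 41

Derivation:
Trace (tracking result):
lookup = {'age': [11, 4, 1], 'z': [30, 31, 23]}  # -> lookup = {'age': [11, 4, 1], 'z': [30, 31, 23]}
result = lookup['age'][0] + lookup['z'][0]  # -> result = 41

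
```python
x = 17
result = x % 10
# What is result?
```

Answer: 7

Derivation:
Trace (tracking result):
x = 17  # -> x = 17
result = x % 10  # -> result = 7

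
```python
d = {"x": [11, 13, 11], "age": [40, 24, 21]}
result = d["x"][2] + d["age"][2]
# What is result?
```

Answer: 32

Derivation:
Trace (tracking result):
d = {'x': [11, 13, 11], 'age': [40, 24, 21]}  # -> d = {'x': [11, 13, 11], 'age': [40, 24, 21]}
result = d['x'][2] + d['age'][2]  # -> result = 32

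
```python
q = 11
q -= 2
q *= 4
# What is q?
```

Trace (tracking q):
q = 11  # -> q = 11
q -= 2  # -> q = 9
q *= 4  # -> q = 36

Answer: 36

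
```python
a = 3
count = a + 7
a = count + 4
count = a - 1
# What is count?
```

Trace (tracking count):
a = 3  # -> a = 3
count = a + 7  # -> count = 10
a = count + 4  # -> a = 14
count = a - 1  # -> count = 13

Answer: 13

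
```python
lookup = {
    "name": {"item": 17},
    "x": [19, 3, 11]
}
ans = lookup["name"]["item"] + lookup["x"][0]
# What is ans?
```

Answer: 36

Derivation:
Trace (tracking ans):
lookup = {'name': {'item': 17}, 'x': [19, 3, 11]}  # -> lookup = {'name': {'item': 17}, 'x': [19, 3, 11]}
ans = lookup['name']['item'] + lookup['x'][0]  # -> ans = 36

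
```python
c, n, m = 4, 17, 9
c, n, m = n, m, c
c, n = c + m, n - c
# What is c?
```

Answer: 21

Derivation:
Trace (tracking c):
c, n, m = (4, 17, 9)  # -> c = 4, n = 17, m = 9
c, n, m = (n, m, c)  # -> c = 17, n = 9, m = 4
c, n = (c + m, n - c)  # -> c = 21, n = -8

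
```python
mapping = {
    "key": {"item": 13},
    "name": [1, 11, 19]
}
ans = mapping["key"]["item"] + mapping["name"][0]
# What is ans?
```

Answer: 14

Derivation:
Trace (tracking ans):
mapping = {'key': {'item': 13}, 'name': [1, 11, 19]}  # -> mapping = {'key': {'item': 13}, 'name': [1, 11, 19]}
ans = mapping['key']['item'] + mapping['name'][0]  # -> ans = 14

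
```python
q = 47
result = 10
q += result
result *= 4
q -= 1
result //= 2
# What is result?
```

Answer: 20

Derivation:
Trace (tracking result):
q = 47  # -> q = 47
result = 10  # -> result = 10
q += result  # -> q = 57
result *= 4  # -> result = 40
q -= 1  # -> q = 56
result //= 2  # -> result = 20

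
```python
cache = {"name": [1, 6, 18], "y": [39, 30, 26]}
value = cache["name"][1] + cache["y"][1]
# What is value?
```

Trace (tracking value):
cache = {'name': [1, 6, 18], 'y': [39, 30, 26]}  # -> cache = {'name': [1, 6, 18], 'y': [39, 30, 26]}
value = cache['name'][1] + cache['y'][1]  # -> value = 36

Answer: 36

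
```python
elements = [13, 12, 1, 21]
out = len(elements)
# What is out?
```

Trace (tracking out):
elements = [13, 12, 1, 21]  # -> elements = [13, 12, 1, 21]
out = len(elements)  # -> out = 4

Answer: 4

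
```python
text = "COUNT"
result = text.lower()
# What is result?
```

Answer: 'count'

Derivation:
Trace (tracking result):
text = 'COUNT'  # -> text = 'COUNT'
result = text.lower()  # -> result = 'count'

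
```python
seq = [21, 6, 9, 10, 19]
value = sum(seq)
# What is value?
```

Answer: 65

Derivation:
Trace (tracking value):
seq = [21, 6, 9, 10, 19]  # -> seq = [21, 6, 9, 10, 19]
value = sum(seq)  # -> value = 65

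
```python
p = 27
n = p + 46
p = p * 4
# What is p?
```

Trace (tracking p):
p = 27  # -> p = 27
n = p + 46  # -> n = 73
p = p * 4  # -> p = 108

Answer: 108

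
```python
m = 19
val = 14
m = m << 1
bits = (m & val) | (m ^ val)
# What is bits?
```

Trace (tracking bits):
m = 19  # -> m = 19
val = 14  # -> val = 14
m = m << 1  # -> m = 38
bits = m & val | m ^ val  # -> bits = 46

Answer: 46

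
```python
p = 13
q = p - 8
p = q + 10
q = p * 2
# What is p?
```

Answer: 15

Derivation:
Trace (tracking p):
p = 13  # -> p = 13
q = p - 8  # -> q = 5
p = q + 10  # -> p = 15
q = p * 2  # -> q = 30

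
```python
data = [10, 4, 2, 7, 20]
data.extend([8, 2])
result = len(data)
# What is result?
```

Trace (tracking result):
data = [10, 4, 2, 7, 20]  # -> data = [10, 4, 2, 7, 20]
data.extend([8, 2])  # -> data = [10, 4, 2, 7, 20, 8, 2]
result = len(data)  # -> result = 7

Answer: 7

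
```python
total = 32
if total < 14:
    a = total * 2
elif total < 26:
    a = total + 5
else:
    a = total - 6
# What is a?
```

Trace (tracking a):
total = 32  # -> total = 32
if total < 14:  # condition is False
elif total < 26:  # condition is False
else:
    a = total - 6  # -> a = 26

Answer: 26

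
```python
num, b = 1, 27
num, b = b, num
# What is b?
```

Trace (tracking b):
num, b = (1, 27)  # -> num = 1, b = 27
num, b = (b, num)  # -> num = 27, b = 1

Answer: 1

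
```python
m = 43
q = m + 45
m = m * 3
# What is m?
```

Answer: 129

Derivation:
Trace (tracking m):
m = 43  # -> m = 43
q = m + 45  # -> q = 88
m = m * 3  # -> m = 129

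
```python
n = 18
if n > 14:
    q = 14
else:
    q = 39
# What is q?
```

Answer: 14

Derivation:
Trace (tracking q):
n = 18  # -> n = 18
if n > 14:  # condition is True
    q = 14  # -> q = 14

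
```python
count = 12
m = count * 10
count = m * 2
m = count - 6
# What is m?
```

Trace (tracking m):
count = 12  # -> count = 12
m = count * 10  # -> m = 120
count = m * 2  # -> count = 240
m = count - 6  # -> m = 234

Answer: 234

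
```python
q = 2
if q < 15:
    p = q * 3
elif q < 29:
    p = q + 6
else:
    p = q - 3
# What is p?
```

Trace (tracking p):
q = 2  # -> q = 2
if q < 15:  # condition is True
    p = q * 3  # -> p = 6

Answer: 6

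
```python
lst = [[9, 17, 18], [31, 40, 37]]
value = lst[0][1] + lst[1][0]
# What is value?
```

Trace (tracking value):
lst = [[9, 17, 18], [31, 40, 37]]  # -> lst = [[9, 17, 18], [31, 40, 37]]
value = lst[0][1] + lst[1][0]  # -> value = 48

Answer: 48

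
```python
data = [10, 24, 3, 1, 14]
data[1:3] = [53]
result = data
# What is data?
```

Trace (tracking data):
data = [10, 24, 3, 1, 14]  # -> data = [10, 24, 3, 1, 14]
data[1:3] = [53]  # -> data = [10, 53, 1, 14]
result = data  # -> result = [10, 53, 1, 14]

Answer: [10, 53, 1, 14]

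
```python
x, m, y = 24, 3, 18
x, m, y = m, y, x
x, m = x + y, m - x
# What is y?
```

Answer: 24

Derivation:
Trace (tracking y):
x, m, y = (24, 3, 18)  # -> x = 24, m = 3, y = 18
x, m, y = (m, y, x)  # -> x = 3, m = 18, y = 24
x, m = (x + y, m - x)  # -> x = 27, m = 15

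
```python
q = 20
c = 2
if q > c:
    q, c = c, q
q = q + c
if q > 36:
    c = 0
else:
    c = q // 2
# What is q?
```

Trace (tracking q):
q = 20  # -> q = 20
c = 2  # -> c = 2
if q > c:  # condition is True
    q, c = (c, q)  # -> q = 2, c = 20
q = q + c  # -> q = 22
if q > 36:  # condition is False
else:
    c = q // 2  # -> c = 11

Answer: 22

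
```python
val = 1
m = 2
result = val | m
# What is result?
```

Answer: 3

Derivation:
Trace (tracking result):
val = 1  # -> val = 1
m = 2  # -> m = 2
result = val | m  # -> result = 3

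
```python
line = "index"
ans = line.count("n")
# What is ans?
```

Trace (tracking ans):
line = 'index'  # -> line = 'index'
ans = line.count('n')  # -> ans = 1

Answer: 1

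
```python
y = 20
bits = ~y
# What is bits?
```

Trace (tracking bits):
y = 20  # -> y = 20
bits = ~y  # -> bits = -21

Answer: -21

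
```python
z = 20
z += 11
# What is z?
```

Trace (tracking z):
z = 20  # -> z = 20
z += 11  # -> z = 31

Answer: 31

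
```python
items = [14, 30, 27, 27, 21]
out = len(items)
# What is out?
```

Answer: 5

Derivation:
Trace (tracking out):
items = [14, 30, 27, 27, 21]  # -> items = [14, 30, 27, 27, 21]
out = len(items)  # -> out = 5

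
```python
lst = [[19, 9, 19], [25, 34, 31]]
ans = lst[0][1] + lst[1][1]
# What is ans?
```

Trace (tracking ans):
lst = [[19, 9, 19], [25, 34, 31]]  # -> lst = [[19, 9, 19], [25, 34, 31]]
ans = lst[0][1] + lst[1][1]  # -> ans = 43

Answer: 43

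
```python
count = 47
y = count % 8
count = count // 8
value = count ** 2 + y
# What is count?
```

Trace (tracking count):
count = 47  # -> count = 47
y = count % 8  # -> y = 7
count = count // 8  # -> count = 5
value = count ** 2 + y  # -> value = 32

Answer: 5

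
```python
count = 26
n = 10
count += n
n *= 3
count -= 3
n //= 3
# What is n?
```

Answer: 10

Derivation:
Trace (tracking n):
count = 26  # -> count = 26
n = 10  # -> n = 10
count += n  # -> count = 36
n *= 3  # -> n = 30
count -= 3  # -> count = 33
n //= 3  # -> n = 10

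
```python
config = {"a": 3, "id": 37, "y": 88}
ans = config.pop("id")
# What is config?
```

Trace (tracking config):
config = {'a': 3, 'id': 37, 'y': 88}  # -> config = {'a': 3, 'id': 37, 'y': 88}
ans = config.pop('id')  # -> ans = 37

Answer: {'a': 3, 'y': 88}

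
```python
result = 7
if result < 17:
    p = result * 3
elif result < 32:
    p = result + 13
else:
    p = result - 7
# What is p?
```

Answer: 21

Derivation:
Trace (tracking p):
result = 7  # -> result = 7
if result < 17:  # condition is True
    p = result * 3  # -> p = 21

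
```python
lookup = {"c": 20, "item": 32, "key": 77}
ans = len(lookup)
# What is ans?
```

Answer: 3

Derivation:
Trace (tracking ans):
lookup = {'c': 20, 'item': 32, 'key': 77}  # -> lookup = {'c': 20, 'item': 32, 'key': 77}
ans = len(lookup)  # -> ans = 3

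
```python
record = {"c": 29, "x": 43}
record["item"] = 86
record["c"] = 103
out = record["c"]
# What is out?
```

Trace (tracking out):
record = {'c': 29, 'x': 43}  # -> record = {'c': 29, 'x': 43}
record['item'] = 86  # -> record = {'c': 29, 'x': 43, 'item': 86}
record['c'] = 103  # -> record = {'c': 103, 'x': 43, 'item': 86}
out = record['c']  # -> out = 103

Answer: 103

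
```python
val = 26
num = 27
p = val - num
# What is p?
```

Trace (tracking p):
val = 26  # -> val = 26
num = 27  # -> num = 27
p = val - num  # -> p = -1

Answer: -1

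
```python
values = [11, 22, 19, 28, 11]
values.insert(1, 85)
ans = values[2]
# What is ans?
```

Trace (tracking ans):
values = [11, 22, 19, 28, 11]  # -> values = [11, 22, 19, 28, 11]
values.insert(1, 85)  # -> values = [11, 85, 22, 19, 28, 11]
ans = values[2]  # -> ans = 22

Answer: 22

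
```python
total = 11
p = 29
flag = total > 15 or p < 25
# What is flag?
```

Answer: False

Derivation:
Trace (tracking flag):
total = 11  # -> total = 11
p = 29  # -> p = 29
flag = total > 15 or p < 25  # -> flag = False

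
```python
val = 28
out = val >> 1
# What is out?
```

Trace (tracking out):
val = 28  # -> val = 28
out = val >> 1  # -> out = 14

Answer: 14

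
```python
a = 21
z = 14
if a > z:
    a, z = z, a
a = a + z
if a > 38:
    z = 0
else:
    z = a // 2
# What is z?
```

Trace (tracking z):
a = 21  # -> a = 21
z = 14  # -> z = 14
if a > z:  # condition is True
    a, z = (z, a)  # -> a = 14, z = 21
a = a + z  # -> a = 35
if a > 38:  # condition is False
else:
    z = a // 2  # -> z = 17

Answer: 17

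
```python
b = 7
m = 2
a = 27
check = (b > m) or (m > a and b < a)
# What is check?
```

Trace (tracking check):
b = 7  # -> b = 7
m = 2  # -> m = 2
a = 27  # -> a = 27
check = b > m or (m > a and b < a)  # -> check = True

Answer: True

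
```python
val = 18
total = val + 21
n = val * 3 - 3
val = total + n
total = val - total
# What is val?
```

Trace (tracking val):
val = 18  # -> val = 18
total = val + 21  # -> total = 39
n = val * 3 - 3  # -> n = 51
val = total + n  # -> val = 90
total = val - total  # -> total = 51

Answer: 90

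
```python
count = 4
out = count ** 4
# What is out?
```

Answer: 256

Derivation:
Trace (tracking out):
count = 4  # -> count = 4
out = count ** 4  # -> out = 256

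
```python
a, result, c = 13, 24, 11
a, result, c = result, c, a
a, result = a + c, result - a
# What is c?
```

Trace (tracking c):
a, result, c = (13, 24, 11)  # -> a = 13, result = 24, c = 11
a, result, c = (result, c, a)  # -> a = 24, result = 11, c = 13
a, result = (a + c, result - a)  # -> a = 37, result = -13

Answer: 13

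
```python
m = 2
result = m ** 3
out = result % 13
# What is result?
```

Trace (tracking result):
m = 2  # -> m = 2
result = m ** 3  # -> result = 8
out = result % 13  # -> out = 8

Answer: 8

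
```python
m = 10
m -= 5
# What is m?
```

Trace (tracking m):
m = 10  # -> m = 10
m -= 5  # -> m = 5

Answer: 5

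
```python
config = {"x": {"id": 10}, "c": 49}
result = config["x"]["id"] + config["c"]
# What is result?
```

Trace (tracking result):
config = {'x': {'id': 10}, 'c': 49}  # -> config = {'x': {'id': 10}, 'c': 49}
result = config['x']['id'] + config['c']  # -> result = 59

Answer: 59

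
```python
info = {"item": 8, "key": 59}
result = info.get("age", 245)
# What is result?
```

Answer: 245

Derivation:
Trace (tracking result):
info = {'item': 8, 'key': 59}  # -> info = {'item': 8, 'key': 59}
result = info.get('age', 245)  # -> result = 245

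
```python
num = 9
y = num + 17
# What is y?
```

Answer: 26

Derivation:
Trace (tracking y):
num = 9  # -> num = 9
y = num + 17  # -> y = 26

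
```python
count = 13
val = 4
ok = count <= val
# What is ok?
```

Trace (tracking ok):
count = 13  # -> count = 13
val = 4  # -> val = 4
ok = count <= val  # -> ok = False

Answer: False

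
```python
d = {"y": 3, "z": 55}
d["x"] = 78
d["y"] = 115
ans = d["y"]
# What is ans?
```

Answer: 115

Derivation:
Trace (tracking ans):
d = {'y': 3, 'z': 55}  # -> d = {'y': 3, 'z': 55}
d['x'] = 78  # -> d = {'y': 3, 'z': 55, 'x': 78}
d['y'] = 115  # -> d = {'y': 115, 'z': 55, 'x': 78}
ans = d['y']  # -> ans = 115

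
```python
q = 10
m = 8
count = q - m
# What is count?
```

Answer: 2

Derivation:
Trace (tracking count):
q = 10  # -> q = 10
m = 8  # -> m = 8
count = q - m  # -> count = 2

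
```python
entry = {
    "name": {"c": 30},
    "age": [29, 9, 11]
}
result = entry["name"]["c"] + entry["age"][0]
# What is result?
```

Answer: 59

Derivation:
Trace (tracking result):
entry = {'name': {'c': 30}, 'age': [29, 9, 11]}  # -> entry = {'name': {'c': 30}, 'age': [29, 9, 11]}
result = entry['name']['c'] + entry['age'][0]  # -> result = 59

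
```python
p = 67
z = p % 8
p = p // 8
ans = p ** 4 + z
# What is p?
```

Answer: 8

Derivation:
Trace (tracking p):
p = 67  # -> p = 67
z = p % 8  # -> z = 3
p = p // 8  # -> p = 8
ans = p ** 4 + z  # -> ans = 4099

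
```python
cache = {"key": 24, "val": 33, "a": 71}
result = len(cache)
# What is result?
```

Answer: 3

Derivation:
Trace (tracking result):
cache = {'key': 24, 'val': 33, 'a': 71}  # -> cache = {'key': 24, 'val': 33, 'a': 71}
result = len(cache)  # -> result = 3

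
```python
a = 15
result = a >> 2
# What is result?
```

Trace (tracking result):
a = 15  # -> a = 15
result = a >> 2  # -> result = 3

Answer: 3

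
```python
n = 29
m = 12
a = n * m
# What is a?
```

Answer: 348

Derivation:
Trace (tracking a):
n = 29  # -> n = 29
m = 12  # -> m = 12
a = n * m  # -> a = 348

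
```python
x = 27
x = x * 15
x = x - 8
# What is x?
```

Answer: 397

Derivation:
Trace (tracking x):
x = 27  # -> x = 27
x = x * 15  # -> x = 405
x = x - 8  # -> x = 397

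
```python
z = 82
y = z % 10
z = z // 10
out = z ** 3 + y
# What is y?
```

Answer: 2

Derivation:
Trace (tracking y):
z = 82  # -> z = 82
y = z % 10  # -> y = 2
z = z // 10  # -> z = 8
out = z ** 3 + y  # -> out = 514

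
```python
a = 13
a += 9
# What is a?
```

Trace (tracking a):
a = 13  # -> a = 13
a += 9  # -> a = 22

Answer: 22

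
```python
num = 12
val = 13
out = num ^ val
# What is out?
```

Trace (tracking out):
num = 12  # -> num = 12
val = 13  # -> val = 13
out = num ^ val  # -> out = 1

Answer: 1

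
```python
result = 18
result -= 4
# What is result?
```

Trace (tracking result):
result = 18  # -> result = 18
result -= 4  # -> result = 14

Answer: 14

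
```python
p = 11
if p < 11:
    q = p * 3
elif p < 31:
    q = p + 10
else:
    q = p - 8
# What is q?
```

Answer: 21

Derivation:
Trace (tracking q):
p = 11  # -> p = 11
if p < 11:  # condition is False
elif p < 31:  # condition is True
    q = p + 10  # -> q = 21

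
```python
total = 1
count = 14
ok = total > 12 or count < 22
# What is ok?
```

Answer: True

Derivation:
Trace (tracking ok):
total = 1  # -> total = 1
count = 14  # -> count = 14
ok = total > 12 or count < 22  # -> ok = True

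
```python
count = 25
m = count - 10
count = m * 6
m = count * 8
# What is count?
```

Trace (tracking count):
count = 25  # -> count = 25
m = count - 10  # -> m = 15
count = m * 6  # -> count = 90
m = count * 8  # -> m = 720

Answer: 90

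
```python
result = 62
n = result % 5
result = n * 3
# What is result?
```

Answer: 6

Derivation:
Trace (tracking result):
result = 62  # -> result = 62
n = result % 5  # -> n = 2
result = n * 3  # -> result = 6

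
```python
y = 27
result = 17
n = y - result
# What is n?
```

Answer: 10

Derivation:
Trace (tracking n):
y = 27  # -> y = 27
result = 17  # -> result = 17
n = y - result  # -> n = 10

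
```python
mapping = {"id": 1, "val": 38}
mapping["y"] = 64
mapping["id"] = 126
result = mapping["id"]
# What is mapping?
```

Trace (tracking mapping):
mapping = {'id': 1, 'val': 38}  # -> mapping = {'id': 1, 'val': 38}
mapping['y'] = 64  # -> mapping = {'id': 1, 'val': 38, 'y': 64}
mapping['id'] = 126  # -> mapping = {'id': 126, 'val': 38, 'y': 64}
result = mapping['id']  # -> result = 126

Answer: {'id': 126, 'val': 38, 'y': 64}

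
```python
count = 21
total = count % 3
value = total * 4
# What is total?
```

Answer: 0

Derivation:
Trace (tracking total):
count = 21  # -> count = 21
total = count % 3  # -> total = 0
value = total * 4  # -> value = 0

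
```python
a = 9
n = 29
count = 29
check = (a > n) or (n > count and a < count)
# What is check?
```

Answer: False

Derivation:
Trace (tracking check):
a = 9  # -> a = 9
n = 29  # -> n = 29
count = 29  # -> count = 29
check = a > n or (n > count and a < count)  # -> check = False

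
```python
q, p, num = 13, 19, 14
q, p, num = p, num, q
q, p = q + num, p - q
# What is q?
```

Answer: 32

Derivation:
Trace (tracking q):
q, p, num = (13, 19, 14)  # -> q = 13, p = 19, num = 14
q, p, num = (p, num, q)  # -> q = 19, p = 14, num = 13
q, p = (q + num, p - q)  # -> q = 32, p = -5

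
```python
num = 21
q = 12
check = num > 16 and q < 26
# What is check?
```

Answer: True

Derivation:
Trace (tracking check):
num = 21  # -> num = 21
q = 12  # -> q = 12
check = num > 16 and q < 26  # -> check = True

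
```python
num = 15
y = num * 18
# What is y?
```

Answer: 270

Derivation:
Trace (tracking y):
num = 15  # -> num = 15
y = num * 18  # -> y = 270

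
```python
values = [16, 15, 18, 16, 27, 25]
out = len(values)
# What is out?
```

Answer: 6

Derivation:
Trace (tracking out):
values = [16, 15, 18, 16, 27, 25]  # -> values = [16, 15, 18, 16, 27, 25]
out = len(values)  # -> out = 6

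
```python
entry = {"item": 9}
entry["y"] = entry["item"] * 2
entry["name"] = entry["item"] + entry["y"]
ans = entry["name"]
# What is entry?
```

Trace (tracking entry):
entry = {'item': 9}  # -> entry = {'item': 9}
entry['y'] = entry['item'] * 2  # -> entry = {'item': 9, 'y': 18}
entry['name'] = entry['item'] + entry['y']  # -> entry = {'item': 9, 'y': 18, 'name': 27}
ans = entry['name']  # -> ans = 27

Answer: {'item': 9, 'y': 18, 'name': 27}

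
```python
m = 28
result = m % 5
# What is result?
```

Answer: 3

Derivation:
Trace (tracking result):
m = 28  # -> m = 28
result = m % 5  # -> result = 3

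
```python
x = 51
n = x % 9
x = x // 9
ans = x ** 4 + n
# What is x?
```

Answer: 5

Derivation:
Trace (tracking x):
x = 51  # -> x = 51
n = x % 9  # -> n = 6
x = x // 9  # -> x = 5
ans = x ** 4 + n  # -> ans = 631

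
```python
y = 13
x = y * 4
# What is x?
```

Trace (tracking x):
y = 13  # -> y = 13
x = y * 4  # -> x = 52

Answer: 52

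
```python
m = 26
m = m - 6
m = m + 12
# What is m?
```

Answer: 32

Derivation:
Trace (tracking m):
m = 26  # -> m = 26
m = m - 6  # -> m = 20
m = m + 12  # -> m = 32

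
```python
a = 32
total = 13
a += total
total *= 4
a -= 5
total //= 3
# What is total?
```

Trace (tracking total):
a = 32  # -> a = 32
total = 13  # -> total = 13
a += total  # -> a = 45
total *= 4  # -> total = 52
a -= 5  # -> a = 40
total //= 3  # -> total = 17

Answer: 17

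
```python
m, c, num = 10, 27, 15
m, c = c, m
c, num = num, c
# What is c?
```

Trace (tracking c):
m, c, num = (10, 27, 15)  # -> m = 10, c = 27, num = 15
m, c = (c, m)  # -> m = 27, c = 10
c, num = (num, c)  # -> c = 15, num = 10

Answer: 15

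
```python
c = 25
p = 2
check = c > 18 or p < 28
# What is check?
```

Answer: True

Derivation:
Trace (tracking check):
c = 25  # -> c = 25
p = 2  # -> p = 2
check = c > 18 or p < 28  # -> check = True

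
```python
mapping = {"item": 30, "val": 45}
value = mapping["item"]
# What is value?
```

Answer: 30

Derivation:
Trace (tracking value):
mapping = {'item': 30, 'val': 45}  # -> mapping = {'item': 30, 'val': 45}
value = mapping['item']  # -> value = 30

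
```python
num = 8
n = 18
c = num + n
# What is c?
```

Answer: 26

Derivation:
Trace (tracking c):
num = 8  # -> num = 8
n = 18  # -> n = 18
c = num + n  # -> c = 26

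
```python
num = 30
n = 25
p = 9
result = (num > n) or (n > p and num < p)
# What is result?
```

Trace (tracking result):
num = 30  # -> num = 30
n = 25  # -> n = 25
p = 9  # -> p = 9
result = num > n or (n > p and num < p)  # -> result = True

Answer: True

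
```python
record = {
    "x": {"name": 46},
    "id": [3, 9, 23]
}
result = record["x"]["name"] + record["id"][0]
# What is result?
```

Answer: 49

Derivation:
Trace (tracking result):
record = {'x': {'name': 46}, 'id': [3, 9, 23]}  # -> record = {'x': {'name': 46}, 'id': [3, 9, 23]}
result = record['x']['name'] + record['id'][0]  # -> result = 49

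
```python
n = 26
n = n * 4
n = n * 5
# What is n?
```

Trace (tracking n):
n = 26  # -> n = 26
n = n * 4  # -> n = 104
n = n * 5  # -> n = 520

Answer: 520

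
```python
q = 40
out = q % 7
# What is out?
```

Answer: 5

Derivation:
Trace (tracking out):
q = 40  # -> q = 40
out = q % 7  # -> out = 5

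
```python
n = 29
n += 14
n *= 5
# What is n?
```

Answer: 215

Derivation:
Trace (tracking n):
n = 29  # -> n = 29
n += 14  # -> n = 43
n *= 5  # -> n = 215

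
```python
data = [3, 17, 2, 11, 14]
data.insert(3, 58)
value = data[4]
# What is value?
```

Trace (tracking value):
data = [3, 17, 2, 11, 14]  # -> data = [3, 17, 2, 11, 14]
data.insert(3, 58)  # -> data = [3, 17, 2, 58, 11, 14]
value = data[4]  # -> value = 11

Answer: 11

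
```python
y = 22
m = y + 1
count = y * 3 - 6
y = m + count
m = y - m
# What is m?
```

Trace (tracking m):
y = 22  # -> y = 22
m = y + 1  # -> m = 23
count = y * 3 - 6  # -> count = 60
y = m + count  # -> y = 83
m = y - m  # -> m = 60

Answer: 60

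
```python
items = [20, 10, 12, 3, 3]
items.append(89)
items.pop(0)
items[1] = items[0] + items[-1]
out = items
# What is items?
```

Trace (tracking items):
items = [20, 10, 12, 3, 3]  # -> items = [20, 10, 12, 3, 3]
items.append(89)  # -> items = [20, 10, 12, 3, 3, 89]
items.pop(0)  # -> items = [10, 12, 3, 3, 89]
items[1] = items[0] + items[-1]  # -> items = [10, 99, 3, 3, 89]
out = items  # -> out = [10, 99, 3, 3, 89]

Answer: [10, 99, 3, 3, 89]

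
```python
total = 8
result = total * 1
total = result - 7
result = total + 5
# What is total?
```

Trace (tracking total):
total = 8  # -> total = 8
result = total * 1  # -> result = 8
total = result - 7  # -> total = 1
result = total + 5  # -> result = 6

Answer: 1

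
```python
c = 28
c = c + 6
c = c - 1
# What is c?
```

Trace (tracking c):
c = 28  # -> c = 28
c = c + 6  # -> c = 34
c = c - 1  # -> c = 33

Answer: 33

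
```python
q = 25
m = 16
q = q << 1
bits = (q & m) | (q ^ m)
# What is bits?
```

Trace (tracking bits):
q = 25  # -> q = 25
m = 16  # -> m = 16
q = q << 1  # -> q = 50
bits = q & m | q ^ m  # -> bits = 50

Answer: 50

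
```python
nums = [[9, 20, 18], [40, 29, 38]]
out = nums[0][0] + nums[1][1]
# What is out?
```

Answer: 38

Derivation:
Trace (tracking out):
nums = [[9, 20, 18], [40, 29, 38]]  # -> nums = [[9, 20, 18], [40, 29, 38]]
out = nums[0][0] + nums[1][1]  # -> out = 38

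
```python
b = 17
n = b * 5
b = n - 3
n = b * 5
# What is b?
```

Answer: 82

Derivation:
Trace (tracking b):
b = 17  # -> b = 17
n = b * 5  # -> n = 85
b = n - 3  # -> b = 82
n = b * 5  # -> n = 410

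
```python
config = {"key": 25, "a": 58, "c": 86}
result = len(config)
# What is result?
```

Answer: 3

Derivation:
Trace (tracking result):
config = {'key': 25, 'a': 58, 'c': 86}  # -> config = {'key': 25, 'a': 58, 'c': 86}
result = len(config)  # -> result = 3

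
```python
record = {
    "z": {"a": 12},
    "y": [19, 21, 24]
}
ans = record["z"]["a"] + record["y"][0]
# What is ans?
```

Answer: 31

Derivation:
Trace (tracking ans):
record = {'z': {'a': 12}, 'y': [19, 21, 24]}  # -> record = {'z': {'a': 12}, 'y': [19, 21, 24]}
ans = record['z']['a'] + record['y'][0]  # -> ans = 31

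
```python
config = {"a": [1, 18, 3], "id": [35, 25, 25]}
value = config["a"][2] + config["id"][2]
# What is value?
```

Answer: 28

Derivation:
Trace (tracking value):
config = {'a': [1, 18, 3], 'id': [35, 25, 25]}  # -> config = {'a': [1, 18, 3], 'id': [35, 25, 25]}
value = config['a'][2] + config['id'][2]  # -> value = 28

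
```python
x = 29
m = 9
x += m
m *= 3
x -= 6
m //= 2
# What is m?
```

Trace (tracking m):
x = 29  # -> x = 29
m = 9  # -> m = 9
x += m  # -> x = 38
m *= 3  # -> m = 27
x -= 6  # -> x = 32
m //= 2  # -> m = 13

Answer: 13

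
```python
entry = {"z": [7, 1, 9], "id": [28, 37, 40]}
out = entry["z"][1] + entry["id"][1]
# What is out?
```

Trace (tracking out):
entry = {'z': [7, 1, 9], 'id': [28, 37, 40]}  # -> entry = {'z': [7, 1, 9], 'id': [28, 37, 40]}
out = entry['z'][1] + entry['id'][1]  # -> out = 38

Answer: 38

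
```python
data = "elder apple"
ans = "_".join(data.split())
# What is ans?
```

Trace (tracking ans):
data = 'elder apple'  # -> data = 'elder apple'
ans = '_'.join(data.split())  # -> ans = 'elder_apple'

Answer: 'elder_apple'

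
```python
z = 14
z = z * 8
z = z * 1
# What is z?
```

Answer: 112

Derivation:
Trace (tracking z):
z = 14  # -> z = 14
z = z * 8  # -> z = 112
z = z * 1  # -> z = 112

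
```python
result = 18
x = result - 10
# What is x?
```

Answer: 8

Derivation:
Trace (tracking x):
result = 18  # -> result = 18
x = result - 10  # -> x = 8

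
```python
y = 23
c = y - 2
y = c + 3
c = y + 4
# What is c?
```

Trace (tracking c):
y = 23  # -> y = 23
c = y - 2  # -> c = 21
y = c + 3  # -> y = 24
c = y + 4  # -> c = 28

Answer: 28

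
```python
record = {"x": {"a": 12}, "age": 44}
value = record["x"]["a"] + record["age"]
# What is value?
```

Answer: 56

Derivation:
Trace (tracking value):
record = {'x': {'a': 12}, 'age': 44}  # -> record = {'x': {'a': 12}, 'age': 44}
value = record['x']['a'] + record['age']  # -> value = 56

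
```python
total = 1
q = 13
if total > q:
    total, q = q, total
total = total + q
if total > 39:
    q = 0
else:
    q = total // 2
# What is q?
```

Answer: 7

Derivation:
Trace (tracking q):
total = 1  # -> total = 1
q = 13  # -> q = 13
if total > q:  # condition is False
total = total + q  # -> total = 14
if total > 39:  # condition is False
else:
    q = total // 2  # -> q = 7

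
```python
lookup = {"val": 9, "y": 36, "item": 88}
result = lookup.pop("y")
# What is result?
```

Answer: 36

Derivation:
Trace (tracking result):
lookup = {'val': 9, 'y': 36, 'item': 88}  # -> lookup = {'val': 9, 'y': 36, 'item': 88}
result = lookup.pop('y')  # -> result = 36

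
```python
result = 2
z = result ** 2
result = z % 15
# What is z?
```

Trace (tracking z):
result = 2  # -> result = 2
z = result ** 2  # -> z = 4
result = z % 15  # -> result = 4

Answer: 4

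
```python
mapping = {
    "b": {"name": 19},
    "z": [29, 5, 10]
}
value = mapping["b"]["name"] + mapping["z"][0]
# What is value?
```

Trace (tracking value):
mapping = {'b': {'name': 19}, 'z': [29, 5, 10]}  # -> mapping = {'b': {'name': 19}, 'z': [29, 5, 10]}
value = mapping['b']['name'] + mapping['z'][0]  # -> value = 48

Answer: 48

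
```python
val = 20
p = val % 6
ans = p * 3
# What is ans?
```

Trace (tracking ans):
val = 20  # -> val = 20
p = val % 6  # -> p = 2
ans = p * 3  # -> ans = 6

Answer: 6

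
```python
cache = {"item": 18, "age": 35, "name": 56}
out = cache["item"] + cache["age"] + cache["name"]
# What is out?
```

Answer: 109

Derivation:
Trace (tracking out):
cache = {'item': 18, 'age': 35, 'name': 56}  # -> cache = {'item': 18, 'age': 35, 'name': 56}
out = cache['item'] + cache['age'] + cache['name']  # -> out = 109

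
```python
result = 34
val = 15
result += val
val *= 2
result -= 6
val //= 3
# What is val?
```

Trace (tracking val):
result = 34  # -> result = 34
val = 15  # -> val = 15
result += val  # -> result = 49
val *= 2  # -> val = 30
result -= 6  # -> result = 43
val //= 3  # -> val = 10

Answer: 10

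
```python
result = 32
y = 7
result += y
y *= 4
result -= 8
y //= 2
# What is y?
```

Answer: 14

Derivation:
Trace (tracking y):
result = 32  # -> result = 32
y = 7  # -> y = 7
result += y  # -> result = 39
y *= 4  # -> y = 28
result -= 8  # -> result = 31
y //= 2  # -> y = 14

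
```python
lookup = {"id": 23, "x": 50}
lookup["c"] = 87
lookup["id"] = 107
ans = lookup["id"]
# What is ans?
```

Answer: 107

Derivation:
Trace (tracking ans):
lookup = {'id': 23, 'x': 50}  # -> lookup = {'id': 23, 'x': 50}
lookup['c'] = 87  # -> lookup = {'id': 23, 'x': 50, 'c': 87}
lookup['id'] = 107  # -> lookup = {'id': 107, 'x': 50, 'c': 87}
ans = lookup['id']  # -> ans = 107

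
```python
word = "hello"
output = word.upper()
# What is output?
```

Trace (tracking output):
word = 'hello'  # -> word = 'hello'
output = word.upper()  # -> output = 'HELLO'

Answer: 'HELLO'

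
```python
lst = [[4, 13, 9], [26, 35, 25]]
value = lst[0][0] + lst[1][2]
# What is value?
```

Answer: 29

Derivation:
Trace (tracking value):
lst = [[4, 13, 9], [26, 35, 25]]  # -> lst = [[4, 13, 9], [26, 35, 25]]
value = lst[0][0] + lst[1][2]  # -> value = 29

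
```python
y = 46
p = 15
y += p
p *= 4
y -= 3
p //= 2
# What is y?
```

Answer: 58

Derivation:
Trace (tracking y):
y = 46  # -> y = 46
p = 15  # -> p = 15
y += p  # -> y = 61
p *= 4  # -> p = 60
y -= 3  # -> y = 58
p //= 2  # -> p = 30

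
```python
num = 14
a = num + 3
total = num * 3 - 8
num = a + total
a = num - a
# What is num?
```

Answer: 51

Derivation:
Trace (tracking num):
num = 14  # -> num = 14
a = num + 3  # -> a = 17
total = num * 3 - 8  # -> total = 34
num = a + total  # -> num = 51
a = num - a  # -> a = 34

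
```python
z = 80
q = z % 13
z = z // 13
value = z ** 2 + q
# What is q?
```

Answer: 2

Derivation:
Trace (tracking q):
z = 80  # -> z = 80
q = z % 13  # -> q = 2
z = z // 13  # -> z = 6
value = z ** 2 + q  # -> value = 38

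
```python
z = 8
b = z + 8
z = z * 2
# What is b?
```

Answer: 16

Derivation:
Trace (tracking b):
z = 8  # -> z = 8
b = z + 8  # -> b = 16
z = z * 2  # -> z = 16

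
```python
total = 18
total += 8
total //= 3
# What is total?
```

Trace (tracking total):
total = 18  # -> total = 18
total += 8  # -> total = 26
total //= 3  # -> total = 8

Answer: 8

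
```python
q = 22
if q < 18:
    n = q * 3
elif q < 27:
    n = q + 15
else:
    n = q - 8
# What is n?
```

Trace (tracking n):
q = 22  # -> q = 22
if q < 18:  # condition is False
elif q < 27:  # condition is True
    n = q + 15  # -> n = 37

Answer: 37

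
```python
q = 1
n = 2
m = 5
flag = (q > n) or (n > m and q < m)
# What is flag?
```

Answer: False

Derivation:
Trace (tracking flag):
q = 1  # -> q = 1
n = 2  # -> n = 2
m = 5  # -> m = 5
flag = q > n or (n > m and q < m)  # -> flag = False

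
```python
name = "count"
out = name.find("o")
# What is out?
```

Answer: 1

Derivation:
Trace (tracking out):
name = 'count'  # -> name = 'count'
out = name.find('o')  # -> out = 1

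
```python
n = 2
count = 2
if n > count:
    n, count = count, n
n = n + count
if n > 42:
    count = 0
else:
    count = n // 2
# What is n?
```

Answer: 4

Derivation:
Trace (tracking n):
n = 2  # -> n = 2
count = 2  # -> count = 2
if n > count:  # condition is False
n = n + count  # -> n = 4
if n > 42:  # condition is False
else:
    count = n // 2  # -> count = 2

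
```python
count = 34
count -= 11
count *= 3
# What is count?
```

Trace (tracking count):
count = 34  # -> count = 34
count -= 11  # -> count = 23
count *= 3  # -> count = 69

Answer: 69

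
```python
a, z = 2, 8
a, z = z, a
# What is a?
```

Answer: 8

Derivation:
Trace (tracking a):
a, z = (2, 8)  # -> a = 2, z = 8
a, z = (z, a)  # -> a = 8, z = 2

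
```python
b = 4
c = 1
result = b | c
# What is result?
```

Answer: 5

Derivation:
Trace (tracking result):
b = 4  # -> b = 4
c = 1  # -> c = 1
result = b | c  # -> result = 5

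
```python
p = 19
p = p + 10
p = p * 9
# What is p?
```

Answer: 261

Derivation:
Trace (tracking p):
p = 19  # -> p = 19
p = p + 10  # -> p = 29
p = p * 9  # -> p = 261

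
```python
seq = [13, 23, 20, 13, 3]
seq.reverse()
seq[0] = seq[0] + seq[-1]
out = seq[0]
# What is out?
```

Trace (tracking out):
seq = [13, 23, 20, 13, 3]  # -> seq = [13, 23, 20, 13, 3]
seq.reverse()  # -> seq = [3, 13, 20, 23, 13]
seq[0] = seq[0] + seq[-1]  # -> seq = [16, 13, 20, 23, 13]
out = seq[0]  # -> out = 16

Answer: 16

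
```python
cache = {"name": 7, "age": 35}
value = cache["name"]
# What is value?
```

Trace (tracking value):
cache = {'name': 7, 'age': 35}  # -> cache = {'name': 7, 'age': 35}
value = cache['name']  # -> value = 7

Answer: 7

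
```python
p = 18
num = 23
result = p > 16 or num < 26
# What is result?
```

Trace (tracking result):
p = 18  # -> p = 18
num = 23  # -> num = 23
result = p > 16 or num < 26  # -> result = True

Answer: True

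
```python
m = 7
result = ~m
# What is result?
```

Answer: -8

Derivation:
Trace (tracking result):
m = 7  # -> m = 7
result = ~m  # -> result = -8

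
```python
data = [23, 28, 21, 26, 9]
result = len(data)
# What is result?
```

Trace (tracking result):
data = [23, 28, 21, 26, 9]  # -> data = [23, 28, 21, 26, 9]
result = len(data)  # -> result = 5

Answer: 5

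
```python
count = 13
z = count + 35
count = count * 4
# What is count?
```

Answer: 52

Derivation:
Trace (tracking count):
count = 13  # -> count = 13
z = count + 35  # -> z = 48
count = count * 4  # -> count = 52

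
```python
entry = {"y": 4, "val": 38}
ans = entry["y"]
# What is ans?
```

Trace (tracking ans):
entry = {'y': 4, 'val': 38}  # -> entry = {'y': 4, 'val': 38}
ans = entry['y']  # -> ans = 4

Answer: 4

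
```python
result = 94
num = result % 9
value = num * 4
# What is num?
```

Trace (tracking num):
result = 94  # -> result = 94
num = result % 9  # -> num = 4
value = num * 4  # -> value = 16

Answer: 4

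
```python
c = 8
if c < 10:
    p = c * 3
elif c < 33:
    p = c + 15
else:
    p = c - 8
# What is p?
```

Answer: 24

Derivation:
Trace (tracking p):
c = 8  # -> c = 8
if c < 10:  # condition is True
    p = c * 3  # -> p = 24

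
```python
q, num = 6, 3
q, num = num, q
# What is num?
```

Answer: 6

Derivation:
Trace (tracking num):
q, num = (6, 3)  # -> q = 6, num = 3
q, num = (num, q)  # -> q = 3, num = 6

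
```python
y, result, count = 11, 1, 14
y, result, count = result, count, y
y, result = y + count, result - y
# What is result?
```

Trace (tracking result):
y, result, count = (11, 1, 14)  # -> y = 11, result = 1, count = 14
y, result, count = (result, count, y)  # -> y = 1, result = 14, count = 11
y, result = (y + count, result - y)  # -> y = 12, result = 13

Answer: 13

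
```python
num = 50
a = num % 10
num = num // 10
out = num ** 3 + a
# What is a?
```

Answer: 0

Derivation:
Trace (tracking a):
num = 50  # -> num = 50
a = num % 10  # -> a = 0
num = num // 10  # -> num = 5
out = num ** 3 + a  # -> out = 125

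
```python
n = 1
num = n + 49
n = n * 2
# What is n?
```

Answer: 2

Derivation:
Trace (tracking n):
n = 1  # -> n = 1
num = n + 49  # -> num = 50
n = n * 2  # -> n = 2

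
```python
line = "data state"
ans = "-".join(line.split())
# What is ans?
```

Answer: 'data-state'

Derivation:
Trace (tracking ans):
line = 'data state'  # -> line = 'data state'
ans = '-'.join(line.split())  # -> ans = 'data-state'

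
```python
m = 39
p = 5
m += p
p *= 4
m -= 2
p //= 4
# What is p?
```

Answer: 5

Derivation:
Trace (tracking p):
m = 39  # -> m = 39
p = 5  # -> p = 5
m += p  # -> m = 44
p *= 4  # -> p = 20
m -= 2  # -> m = 42
p //= 4  # -> p = 5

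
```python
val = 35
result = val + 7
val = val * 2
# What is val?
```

Answer: 70

Derivation:
Trace (tracking val):
val = 35  # -> val = 35
result = val + 7  # -> result = 42
val = val * 2  # -> val = 70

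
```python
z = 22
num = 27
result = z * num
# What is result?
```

Trace (tracking result):
z = 22  # -> z = 22
num = 27  # -> num = 27
result = z * num  # -> result = 594

Answer: 594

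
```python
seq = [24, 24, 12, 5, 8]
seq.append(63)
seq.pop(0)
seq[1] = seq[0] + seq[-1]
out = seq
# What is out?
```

Answer: [24, 87, 5, 8, 63]

Derivation:
Trace (tracking out):
seq = [24, 24, 12, 5, 8]  # -> seq = [24, 24, 12, 5, 8]
seq.append(63)  # -> seq = [24, 24, 12, 5, 8, 63]
seq.pop(0)  # -> seq = [24, 12, 5, 8, 63]
seq[1] = seq[0] + seq[-1]  # -> seq = [24, 87, 5, 8, 63]
out = seq  # -> out = [24, 87, 5, 8, 63]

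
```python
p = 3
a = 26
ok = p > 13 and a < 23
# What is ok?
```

Answer: False

Derivation:
Trace (tracking ok):
p = 3  # -> p = 3
a = 26  # -> a = 26
ok = p > 13 and a < 23  # -> ok = False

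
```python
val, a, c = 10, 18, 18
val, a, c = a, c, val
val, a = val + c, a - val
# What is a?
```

Trace (tracking a):
val, a, c = (10, 18, 18)  # -> val = 10, a = 18, c = 18
val, a, c = (a, c, val)  # -> val = 18, a = 18, c = 10
val, a = (val + c, a - val)  # -> val = 28, a = 0

Answer: 0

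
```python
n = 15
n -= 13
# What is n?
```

Trace (tracking n):
n = 15  # -> n = 15
n -= 13  # -> n = 2

Answer: 2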